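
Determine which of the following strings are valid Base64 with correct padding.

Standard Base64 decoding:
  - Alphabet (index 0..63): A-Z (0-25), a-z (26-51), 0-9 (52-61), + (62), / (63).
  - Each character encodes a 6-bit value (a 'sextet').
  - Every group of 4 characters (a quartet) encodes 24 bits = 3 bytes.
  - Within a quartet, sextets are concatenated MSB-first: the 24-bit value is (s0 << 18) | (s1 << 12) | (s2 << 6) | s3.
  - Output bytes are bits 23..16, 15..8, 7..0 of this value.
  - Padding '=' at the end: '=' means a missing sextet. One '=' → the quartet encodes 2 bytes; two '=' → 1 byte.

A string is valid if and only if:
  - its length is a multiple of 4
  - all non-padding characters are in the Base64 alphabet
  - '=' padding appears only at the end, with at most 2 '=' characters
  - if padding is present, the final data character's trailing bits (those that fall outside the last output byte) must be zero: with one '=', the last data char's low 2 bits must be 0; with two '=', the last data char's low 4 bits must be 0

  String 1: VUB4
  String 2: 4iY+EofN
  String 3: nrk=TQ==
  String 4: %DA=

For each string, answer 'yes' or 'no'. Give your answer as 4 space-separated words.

String 1: 'VUB4' → valid
String 2: '4iY+EofN' → valid
String 3: 'nrk=TQ==' → invalid (bad char(s): ['=']; '=' in middle)
String 4: '%DA=' → invalid (bad char(s): ['%'])

Answer: yes yes no no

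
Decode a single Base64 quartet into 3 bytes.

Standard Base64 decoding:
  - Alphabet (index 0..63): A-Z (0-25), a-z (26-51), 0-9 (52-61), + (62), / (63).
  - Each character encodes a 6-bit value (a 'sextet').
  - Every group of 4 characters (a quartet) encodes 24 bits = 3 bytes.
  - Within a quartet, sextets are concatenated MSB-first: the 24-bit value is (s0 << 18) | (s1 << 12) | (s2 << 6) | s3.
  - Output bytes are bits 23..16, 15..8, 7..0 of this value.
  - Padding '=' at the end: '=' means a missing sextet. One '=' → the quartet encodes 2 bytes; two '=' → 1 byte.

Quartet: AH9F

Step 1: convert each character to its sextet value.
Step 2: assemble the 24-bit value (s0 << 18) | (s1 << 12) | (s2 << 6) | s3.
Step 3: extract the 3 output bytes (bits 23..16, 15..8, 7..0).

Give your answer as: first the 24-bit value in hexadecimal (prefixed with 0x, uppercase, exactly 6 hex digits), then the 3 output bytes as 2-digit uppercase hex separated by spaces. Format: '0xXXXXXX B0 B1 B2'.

Answer: 0x007F45 00 7F 45

Derivation:
Sextets: A=0, H=7, 9=61, F=5
24-bit: (0<<18) | (7<<12) | (61<<6) | 5
      = 0x000000 | 0x007000 | 0x000F40 | 0x000005
      = 0x007F45
Bytes: (v>>16)&0xFF=00, (v>>8)&0xFF=7F, v&0xFF=45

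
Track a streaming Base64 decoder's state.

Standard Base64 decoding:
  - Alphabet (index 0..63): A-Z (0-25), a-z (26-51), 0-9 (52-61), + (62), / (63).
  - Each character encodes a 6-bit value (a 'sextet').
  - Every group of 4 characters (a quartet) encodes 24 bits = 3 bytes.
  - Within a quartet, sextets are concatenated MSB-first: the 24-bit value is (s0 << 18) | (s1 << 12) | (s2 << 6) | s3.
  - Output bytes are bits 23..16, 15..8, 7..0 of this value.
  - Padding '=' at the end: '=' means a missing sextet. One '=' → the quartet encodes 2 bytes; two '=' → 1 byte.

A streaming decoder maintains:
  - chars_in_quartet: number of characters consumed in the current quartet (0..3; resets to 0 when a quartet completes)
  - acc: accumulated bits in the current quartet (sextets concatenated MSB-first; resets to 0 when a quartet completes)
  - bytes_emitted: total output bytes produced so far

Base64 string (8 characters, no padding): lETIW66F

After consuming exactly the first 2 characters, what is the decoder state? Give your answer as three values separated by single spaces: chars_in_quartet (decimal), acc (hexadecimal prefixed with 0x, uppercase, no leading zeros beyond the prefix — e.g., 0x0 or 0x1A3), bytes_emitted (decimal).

After char 0 ('l'=37): chars_in_quartet=1 acc=0x25 bytes_emitted=0
After char 1 ('E'=4): chars_in_quartet=2 acc=0x944 bytes_emitted=0

Answer: 2 0x944 0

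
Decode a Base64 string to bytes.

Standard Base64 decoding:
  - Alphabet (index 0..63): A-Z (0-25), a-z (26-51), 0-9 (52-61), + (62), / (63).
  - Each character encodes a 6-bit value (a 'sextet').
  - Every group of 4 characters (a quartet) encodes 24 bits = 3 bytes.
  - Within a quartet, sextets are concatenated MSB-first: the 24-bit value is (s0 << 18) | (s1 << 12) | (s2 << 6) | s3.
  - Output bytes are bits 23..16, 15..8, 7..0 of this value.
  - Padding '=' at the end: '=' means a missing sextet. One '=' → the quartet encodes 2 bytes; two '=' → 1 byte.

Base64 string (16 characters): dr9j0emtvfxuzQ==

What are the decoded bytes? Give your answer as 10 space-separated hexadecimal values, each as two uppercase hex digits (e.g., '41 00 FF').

After char 0 ('d'=29): chars_in_quartet=1 acc=0x1D bytes_emitted=0
After char 1 ('r'=43): chars_in_quartet=2 acc=0x76B bytes_emitted=0
After char 2 ('9'=61): chars_in_quartet=3 acc=0x1DAFD bytes_emitted=0
After char 3 ('j'=35): chars_in_quartet=4 acc=0x76BF63 -> emit 76 BF 63, reset; bytes_emitted=3
After char 4 ('0'=52): chars_in_quartet=1 acc=0x34 bytes_emitted=3
After char 5 ('e'=30): chars_in_quartet=2 acc=0xD1E bytes_emitted=3
After char 6 ('m'=38): chars_in_quartet=3 acc=0x347A6 bytes_emitted=3
After char 7 ('t'=45): chars_in_quartet=4 acc=0xD1E9AD -> emit D1 E9 AD, reset; bytes_emitted=6
After char 8 ('v'=47): chars_in_quartet=1 acc=0x2F bytes_emitted=6
After char 9 ('f'=31): chars_in_quartet=2 acc=0xBDF bytes_emitted=6
After char 10 ('x'=49): chars_in_quartet=3 acc=0x2F7F1 bytes_emitted=6
After char 11 ('u'=46): chars_in_quartet=4 acc=0xBDFC6E -> emit BD FC 6E, reset; bytes_emitted=9
After char 12 ('z'=51): chars_in_quartet=1 acc=0x33 bytes_emitted=9
After char 13 ('Q'=16): chars_in_quartet=2 acc=0xCD0 bytes_emitted=9
Padding '==': partial quartet acc=0xCD0 -> emit CD; bytes_emitted=10

Answer: 76 BF 63 D1 E9 AD BD FC 6E CD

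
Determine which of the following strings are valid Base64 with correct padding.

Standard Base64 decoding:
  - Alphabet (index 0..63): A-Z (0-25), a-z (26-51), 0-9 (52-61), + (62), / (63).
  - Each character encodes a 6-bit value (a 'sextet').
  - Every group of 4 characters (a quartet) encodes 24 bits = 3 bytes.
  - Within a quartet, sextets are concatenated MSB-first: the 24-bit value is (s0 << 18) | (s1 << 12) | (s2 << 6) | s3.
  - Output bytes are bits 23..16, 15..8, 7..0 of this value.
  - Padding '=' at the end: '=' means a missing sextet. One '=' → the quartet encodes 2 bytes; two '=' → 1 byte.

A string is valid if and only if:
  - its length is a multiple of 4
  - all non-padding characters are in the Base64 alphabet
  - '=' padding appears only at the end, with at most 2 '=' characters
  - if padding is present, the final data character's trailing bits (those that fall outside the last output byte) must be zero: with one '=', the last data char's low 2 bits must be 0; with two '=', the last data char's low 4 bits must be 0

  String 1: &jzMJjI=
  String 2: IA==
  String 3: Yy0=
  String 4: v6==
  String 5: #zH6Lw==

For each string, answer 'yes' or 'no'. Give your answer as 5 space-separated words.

Answer: no yes yes no no

Derivation:
String 1: '&jzMJjI=' → invalid (bad char(s): ['&'])
String 2: 'IA==' → valid
String 3: 'Yy0=' → valid
String 4: 'v6==' → invalid (bad trailing bits)
String 5: '#zH6Lw==' → invalid (bad char(s): ['#'])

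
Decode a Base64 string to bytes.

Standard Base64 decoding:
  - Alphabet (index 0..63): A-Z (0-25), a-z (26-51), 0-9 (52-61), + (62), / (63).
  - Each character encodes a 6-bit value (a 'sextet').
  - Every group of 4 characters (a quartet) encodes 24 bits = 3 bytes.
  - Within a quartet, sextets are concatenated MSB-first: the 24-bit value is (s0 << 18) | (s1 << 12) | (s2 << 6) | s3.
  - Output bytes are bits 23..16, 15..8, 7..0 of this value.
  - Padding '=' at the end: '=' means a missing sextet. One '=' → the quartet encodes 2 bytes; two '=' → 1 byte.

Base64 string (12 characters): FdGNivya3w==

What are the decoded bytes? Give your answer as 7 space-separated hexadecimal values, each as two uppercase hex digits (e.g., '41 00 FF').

After char 0 ('F'=5): chars_in_quartet=1 acc=0x5 bytes_emitted=0
After char 1 ('d'=29): chars_in_quartet=2 acc=0x15D bytes_emitted=0
After char 2 ('G'=6): chars_in_quartet=3 acc=0x5746 bytes_emitted=0
After char 3 ('N'=13): chars_in_quartet=4 acc=0x15D18D -> emit 15 D1 8D, reset; bytes_emitted=3
After char 4 ('i'=34): chars_in_quartet=1 acc=0x22 bytes_emitted=3
After char 5 ('v'=47): chars_in_quartet=2 acc=0x8AF bytes_emitted=3
After char 6 ('y'=50): chars_in_quartet=3 acc=0x22BF2 bytes_emitted=3
After char 7 ('a'=26): chars_in_quartet=4 acc=0x8AFC9A -> emit 8A FC 9A, reset; bytes_emitted=6
After char 8 ('3'=55): chars_in_quartet=1 acc=0x37 bytes_emitted=6
After char 9 ('w'=48): chars_in_quartet=2 acc=0xDF0 bytes_emitted=6
Padding '==': partial quartet acc=0xDF0 -> emit DF; bytes_emitted=7

Answer: 15 D1 8D 8A FC 9A DF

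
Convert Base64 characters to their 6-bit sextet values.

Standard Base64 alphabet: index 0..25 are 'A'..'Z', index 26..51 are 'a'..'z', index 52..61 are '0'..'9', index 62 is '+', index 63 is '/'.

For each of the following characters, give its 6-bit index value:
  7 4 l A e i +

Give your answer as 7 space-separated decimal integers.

Answer: 59 56 37 0 30 34 62

Derivation:
'7': 0..9 range, 52 + ord('7') − ord('0') = 59
'4': 0..9 range, 52 + ord('4') − ord('0') = 56
'l': a..z range, 26 + ord('l') − ord('a') = 37
'A': A..Z range, ord('A') − ord('A') = 0
'e': a..z range, 26 + ord('e') − ord('a') = 30
'i': a..z range, 26 + ord('i') − ord('a') = 34
'+': index 62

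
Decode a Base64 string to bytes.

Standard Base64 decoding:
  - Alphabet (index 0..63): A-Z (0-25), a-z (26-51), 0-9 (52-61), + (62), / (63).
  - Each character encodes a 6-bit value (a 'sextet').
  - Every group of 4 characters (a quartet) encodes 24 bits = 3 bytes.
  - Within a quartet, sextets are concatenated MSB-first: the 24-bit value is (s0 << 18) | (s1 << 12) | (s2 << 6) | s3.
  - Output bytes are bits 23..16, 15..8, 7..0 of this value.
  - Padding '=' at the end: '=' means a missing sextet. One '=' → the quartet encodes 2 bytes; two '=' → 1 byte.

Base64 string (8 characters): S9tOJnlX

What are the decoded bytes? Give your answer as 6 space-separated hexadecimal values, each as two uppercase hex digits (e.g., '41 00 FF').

Answer: 4B DB 4E 26 79 57

Derivation:
After char 0 ('S'=18): chars_in_quartet=1 acc=0x12 bytes_emitted=0
After char 1 ('9'=61): chars_in_quartet=2 acc=0x4BD bytes_emitted=0
After char 2 ('t'=45): chars_in_quartet=3 acc=0x12F6D bytes_emitted=0
After char 3 ('O'=14): chars_in_quartet=4 acc=0x4BDB4E -> emit 4B DB 4E, reset; bytes_emitted=3
After char 4 ('J'=9): chars_in_quartet=1 acc=0x9 bytes_emitted=3
After char 5 ('n'=39): chars_in_quartet=2 acc=0x267 bytes_emitted=3
After char 6 ('l'=37): chars_in_quartet=3 acc=0x99E5 bytes_emitted=3
After char 7 ('X'=23): chars_in_quartet=4 acc=0x267957 -> emit 26 79 57, reset; bytes_emitted=6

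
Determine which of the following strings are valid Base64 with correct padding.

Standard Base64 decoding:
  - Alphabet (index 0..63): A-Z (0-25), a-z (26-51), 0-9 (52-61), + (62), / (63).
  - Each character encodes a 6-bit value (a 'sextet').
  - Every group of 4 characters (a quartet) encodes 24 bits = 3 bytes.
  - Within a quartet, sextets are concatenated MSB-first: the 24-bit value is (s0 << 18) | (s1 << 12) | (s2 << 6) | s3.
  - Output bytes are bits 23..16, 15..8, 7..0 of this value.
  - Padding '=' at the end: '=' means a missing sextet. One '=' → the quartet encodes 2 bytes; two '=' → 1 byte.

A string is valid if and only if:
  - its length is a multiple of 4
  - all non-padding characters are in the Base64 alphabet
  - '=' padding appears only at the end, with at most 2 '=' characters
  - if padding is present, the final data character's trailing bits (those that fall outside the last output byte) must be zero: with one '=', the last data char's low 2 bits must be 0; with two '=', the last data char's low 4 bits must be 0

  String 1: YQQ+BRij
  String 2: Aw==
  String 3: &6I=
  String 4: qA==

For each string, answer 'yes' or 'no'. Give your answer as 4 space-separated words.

Answer: yes yes no yes

Derivation:
String 1: 'YQQ+BRij' → valid
String 2: 'Aw==' → valid
String 3: '&6I=' → invalid (bad char(s): ['&'])
String 4: 'qA==' → valid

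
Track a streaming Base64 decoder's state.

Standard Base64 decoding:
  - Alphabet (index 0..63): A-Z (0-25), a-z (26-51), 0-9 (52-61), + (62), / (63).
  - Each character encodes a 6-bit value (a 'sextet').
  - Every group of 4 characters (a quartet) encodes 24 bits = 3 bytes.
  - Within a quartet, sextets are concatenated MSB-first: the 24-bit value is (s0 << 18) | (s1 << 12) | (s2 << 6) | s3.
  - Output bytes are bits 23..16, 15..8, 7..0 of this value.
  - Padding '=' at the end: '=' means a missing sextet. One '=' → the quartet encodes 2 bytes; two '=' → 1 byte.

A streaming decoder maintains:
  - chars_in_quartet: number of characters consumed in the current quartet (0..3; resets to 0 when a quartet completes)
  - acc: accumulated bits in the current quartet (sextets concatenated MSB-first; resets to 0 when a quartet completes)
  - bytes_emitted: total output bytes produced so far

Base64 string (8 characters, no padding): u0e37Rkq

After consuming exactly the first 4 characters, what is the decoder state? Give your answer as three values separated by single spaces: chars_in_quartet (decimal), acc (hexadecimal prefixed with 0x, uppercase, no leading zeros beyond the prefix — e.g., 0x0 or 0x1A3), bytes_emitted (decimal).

After char 0 ('u'=46): chars_in_quartet=1 acc=0x2E bytes_emitted=0
After char 1 ('0'=52): chars_in_quartet=2 acc=0xBB4 bytes_emitted=0
After char 2 ('e'=30): chars_in_quartet=3 acc=0x2ED1E bytes_emitted=0
After char 3 ('3'=55): chars_in_quartet=4 acc=0xBB47B7 -> emit BB 47 B7, reset; bytes_emitted=3

Answer: 0 0x0 3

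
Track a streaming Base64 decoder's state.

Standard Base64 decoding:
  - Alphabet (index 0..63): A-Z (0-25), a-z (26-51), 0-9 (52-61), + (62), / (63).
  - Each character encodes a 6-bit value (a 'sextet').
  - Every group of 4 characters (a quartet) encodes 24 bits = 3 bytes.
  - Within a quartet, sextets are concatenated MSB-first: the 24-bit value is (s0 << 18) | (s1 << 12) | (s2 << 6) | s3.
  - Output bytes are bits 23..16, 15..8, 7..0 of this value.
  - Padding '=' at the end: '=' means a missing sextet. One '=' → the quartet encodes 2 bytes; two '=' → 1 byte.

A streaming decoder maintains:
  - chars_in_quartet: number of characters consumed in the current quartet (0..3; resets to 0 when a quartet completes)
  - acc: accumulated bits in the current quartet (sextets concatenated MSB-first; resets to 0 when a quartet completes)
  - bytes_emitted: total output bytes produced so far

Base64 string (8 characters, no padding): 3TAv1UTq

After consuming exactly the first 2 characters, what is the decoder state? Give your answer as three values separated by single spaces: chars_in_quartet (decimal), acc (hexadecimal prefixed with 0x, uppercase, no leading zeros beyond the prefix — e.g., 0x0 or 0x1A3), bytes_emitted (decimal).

After char 0 ('3'=55): chars_in_quartet=1 acc=0x37 bytes_emitted=0
After char 1 ('T'=19): chars_in_quartet=2 acc=0xDD3 bytes_emitted=0

Answer: 2 0xDD3 0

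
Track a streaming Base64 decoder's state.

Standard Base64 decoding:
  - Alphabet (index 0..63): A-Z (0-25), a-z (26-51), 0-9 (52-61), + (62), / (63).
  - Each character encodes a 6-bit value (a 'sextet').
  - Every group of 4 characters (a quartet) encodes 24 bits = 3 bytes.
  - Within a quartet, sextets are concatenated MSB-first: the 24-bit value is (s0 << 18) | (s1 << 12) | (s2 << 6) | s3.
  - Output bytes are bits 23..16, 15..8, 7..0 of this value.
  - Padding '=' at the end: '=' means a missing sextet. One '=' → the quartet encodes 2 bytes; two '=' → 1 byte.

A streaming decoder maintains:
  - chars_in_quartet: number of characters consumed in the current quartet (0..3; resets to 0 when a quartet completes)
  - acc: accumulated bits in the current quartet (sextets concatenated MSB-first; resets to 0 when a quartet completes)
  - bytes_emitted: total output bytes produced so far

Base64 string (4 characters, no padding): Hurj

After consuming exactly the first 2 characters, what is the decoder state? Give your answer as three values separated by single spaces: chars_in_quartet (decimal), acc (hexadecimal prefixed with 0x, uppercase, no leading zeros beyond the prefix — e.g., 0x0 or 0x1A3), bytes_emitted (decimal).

Answer: 2 0x1EE 0

Derivation:
After char 0 ('H'=7): chars_in_quartet=1 acc=0x7 bytes_emitted=0
After char 1 ('u'=46): chars_in_quartet=2 acc=0x1EE bytes_emitted=0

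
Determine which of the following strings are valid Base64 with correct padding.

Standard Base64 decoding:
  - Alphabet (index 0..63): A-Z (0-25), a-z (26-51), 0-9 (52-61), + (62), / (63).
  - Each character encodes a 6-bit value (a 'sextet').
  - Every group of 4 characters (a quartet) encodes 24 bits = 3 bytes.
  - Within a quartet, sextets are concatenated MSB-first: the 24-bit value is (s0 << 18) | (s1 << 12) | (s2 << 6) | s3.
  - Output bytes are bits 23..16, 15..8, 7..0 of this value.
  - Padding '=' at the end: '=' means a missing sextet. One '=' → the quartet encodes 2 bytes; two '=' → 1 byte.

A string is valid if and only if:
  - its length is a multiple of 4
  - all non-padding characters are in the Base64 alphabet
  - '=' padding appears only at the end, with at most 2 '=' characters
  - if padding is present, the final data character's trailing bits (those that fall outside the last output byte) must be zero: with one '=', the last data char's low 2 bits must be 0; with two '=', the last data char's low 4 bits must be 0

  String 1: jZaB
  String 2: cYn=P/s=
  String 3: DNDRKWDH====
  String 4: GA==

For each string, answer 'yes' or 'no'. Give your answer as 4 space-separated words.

Answer: yes no no yes

Derivation:
String 1: 'jZaB' → valid
String 2: 'cYn=P/s=' → invalid (bad char(s): ['=']; '=' in middle)
String 3: 'DNDRKWDH====' → invalid (4 pad chars (max 2))
String 4: 'GA==' → valid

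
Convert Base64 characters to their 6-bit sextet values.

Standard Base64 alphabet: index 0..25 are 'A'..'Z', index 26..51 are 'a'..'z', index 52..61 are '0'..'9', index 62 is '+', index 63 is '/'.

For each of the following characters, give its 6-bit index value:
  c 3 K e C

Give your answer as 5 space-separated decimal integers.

'c': a..z range, 26 + ord('c') − ord('a') = 28
'3': 0..9 range, 52 + ord('3') − ord('0') = 55
'K': A..Z range, ord('K') − ord('A') = 10
'e': a..z range, 26 + ord('e') − ord('a') = 30
'C': A..Z range, ord('C') − ord('A') = 2

Answer: 28 55 10 30 2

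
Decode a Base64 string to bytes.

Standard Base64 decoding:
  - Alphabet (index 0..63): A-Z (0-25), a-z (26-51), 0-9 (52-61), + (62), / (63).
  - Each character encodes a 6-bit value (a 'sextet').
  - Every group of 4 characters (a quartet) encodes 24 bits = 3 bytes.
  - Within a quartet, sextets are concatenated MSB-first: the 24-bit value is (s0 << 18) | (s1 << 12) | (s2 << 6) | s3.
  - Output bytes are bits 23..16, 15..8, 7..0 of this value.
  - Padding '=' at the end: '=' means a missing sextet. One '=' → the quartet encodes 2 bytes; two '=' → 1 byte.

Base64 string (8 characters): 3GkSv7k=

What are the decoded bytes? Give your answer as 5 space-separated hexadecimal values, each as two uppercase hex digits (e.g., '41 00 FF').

Answer: DC 69 12 BF B9

Derivation:
After char 0 ('3'=55): chars_in_quartet=1 acc=0x37 bytes_emitted=0
After char 1 ('G'=6): chars_in_quartet=2 acc=0xDC6 bytes_emitted=0
After char 2 ('k'=36): chars_in_quartet=3 acc=0x371A4 bytes_emitted=0
After char 3 ('S'=18): chars_in_quartet=4 acc=0xDC6912 -> emit DC 69 12, reset; bytes_emitted=3
After char 4 ('v'=47): chars_in_quartet=1 acc=0x2F bytes_emitted=3
After char 5 ('7'=59): chars_in_quartet=2 acc=0xBFB bytes_emitted=3
After char 6 ('k'=36): chars_in_quartet=3 acc=0x2FEE4 bytes_emitted=3
Padding '=': partial quartet acc=0x2FEE4 -> emit BF B9; bytes_emitted=5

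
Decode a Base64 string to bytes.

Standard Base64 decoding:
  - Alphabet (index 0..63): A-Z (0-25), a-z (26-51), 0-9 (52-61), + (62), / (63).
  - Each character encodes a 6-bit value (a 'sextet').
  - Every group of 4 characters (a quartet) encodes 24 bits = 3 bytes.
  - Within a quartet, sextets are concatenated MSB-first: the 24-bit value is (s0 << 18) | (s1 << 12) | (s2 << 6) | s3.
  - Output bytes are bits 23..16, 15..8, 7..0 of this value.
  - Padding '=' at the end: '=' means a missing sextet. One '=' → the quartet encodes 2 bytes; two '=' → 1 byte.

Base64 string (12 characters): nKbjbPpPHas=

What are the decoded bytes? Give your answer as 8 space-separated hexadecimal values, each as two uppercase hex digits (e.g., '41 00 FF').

Answer: 9C A6 E3 6C FA 4F 1D AB

Derivation:
After char 0 ('n'=39): chars_in_quartet=1 acc=0x27 bytes_emitted=0
After char 1 ('K'=10): chars_in_quartet=2 acc=0x9CA bytes_emitted=0
After char 2 ('b'=27): chars_in_quartet=3 acc=0x2729B bytes_emitted=0
After char 3 ('j'=35): chars_in_quartet=4 acc=0x9CA6E3 -> emit 9C A6 E3, reset; bytes_emitted=3
After char 4 ('b'=27): chars_in_quartet=1 acc=0x1B bytes_emitted=3
After char 5 ('P'=15): chars_in_quartet=2 acc=0x6CF bytes_emitted=3
After char 6 ('p'=41): chars_in_quartet=3 acc=0x1B3E9 bytes_emitted=3
After char 7 ('P'=15): chars_in_quartet=4 acc=0x6CFA4F -> emit 6C FA 4F, reset; bytes_emitted=6
After char 8 ('H'=7): chars_in_quartet=1 acc=0x7 bytes_emitted=6
After char 9 ('a'=26): chars_in_quartet=2 acc=0x1DA bytes_emitted=6
After char 10 ('s'=44): chars_in_quartet=3 acc=0x76AC bytes_emitted=6
Padding '=': partial quartet acc=0x76AC -> emit 1D AB; bytes_emitted=8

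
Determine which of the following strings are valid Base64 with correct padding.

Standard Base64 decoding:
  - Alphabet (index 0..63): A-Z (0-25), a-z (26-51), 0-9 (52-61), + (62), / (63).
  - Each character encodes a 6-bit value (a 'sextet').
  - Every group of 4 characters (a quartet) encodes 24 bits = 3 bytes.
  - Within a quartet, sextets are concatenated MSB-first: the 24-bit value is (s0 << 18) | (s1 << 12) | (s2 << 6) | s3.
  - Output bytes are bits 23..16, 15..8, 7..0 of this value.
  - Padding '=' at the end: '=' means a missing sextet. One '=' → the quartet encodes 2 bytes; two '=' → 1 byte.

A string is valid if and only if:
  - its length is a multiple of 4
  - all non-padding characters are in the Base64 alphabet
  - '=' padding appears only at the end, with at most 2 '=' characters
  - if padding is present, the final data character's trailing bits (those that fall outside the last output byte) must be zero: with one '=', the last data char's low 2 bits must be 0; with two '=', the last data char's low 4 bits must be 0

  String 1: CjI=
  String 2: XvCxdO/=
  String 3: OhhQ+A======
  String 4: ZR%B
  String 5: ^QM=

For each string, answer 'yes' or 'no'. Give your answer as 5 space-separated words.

Answer: yes no no no no

Derivation:
String 1: 'CjI=' → valid
String 2: 'XvCxdO/=' → invalid (bad trailing bits)
String 3: 'OhhQ+A======' → invalid (6 pad chars (max 2))
String 4: 'ZR%B' → invalid (bad char(s): ['%'])
String 5: '^QM=' → invalid (bad char(s): ['^'])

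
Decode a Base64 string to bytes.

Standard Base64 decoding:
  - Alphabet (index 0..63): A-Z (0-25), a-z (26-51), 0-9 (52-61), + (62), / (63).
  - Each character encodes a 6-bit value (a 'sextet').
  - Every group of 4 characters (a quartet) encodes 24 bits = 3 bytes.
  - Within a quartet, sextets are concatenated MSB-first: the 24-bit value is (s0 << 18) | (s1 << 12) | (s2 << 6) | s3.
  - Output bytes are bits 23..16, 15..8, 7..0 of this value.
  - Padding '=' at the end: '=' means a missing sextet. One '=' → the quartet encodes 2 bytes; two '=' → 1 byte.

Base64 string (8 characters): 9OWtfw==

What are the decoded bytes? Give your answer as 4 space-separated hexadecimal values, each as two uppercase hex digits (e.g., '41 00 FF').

Answer: F4 E5 AD 7F

Derivation:
After char 0 ('9'=61): chars_in_quartet=1 acc=0x3D bytes_emitted=0
After char 1 ('O'=14): chars_in_quartet=2 acc=0xF4E bytes_emitted=0
After char 2 ('W'=22): chars_in_quartet=3 acc=0x3D396 bytes_emitted=0
After char 3 ('t'=45): chars_in_quartet=4 acc=0xF4E5AD -> emit F4 E5 AD, reset; bytes_emitted=3
After char 4 ('f'=31): chars_in_quartet=1 acc=0x1F bytes_emitted=3
After char 5 ('w'=48): chars_in_quartet=2 acc=0x7F0 bytes_emitted=3
Padding '==': partial quartet acc=0x7F0 -> emit 7F; bytes_emitted=4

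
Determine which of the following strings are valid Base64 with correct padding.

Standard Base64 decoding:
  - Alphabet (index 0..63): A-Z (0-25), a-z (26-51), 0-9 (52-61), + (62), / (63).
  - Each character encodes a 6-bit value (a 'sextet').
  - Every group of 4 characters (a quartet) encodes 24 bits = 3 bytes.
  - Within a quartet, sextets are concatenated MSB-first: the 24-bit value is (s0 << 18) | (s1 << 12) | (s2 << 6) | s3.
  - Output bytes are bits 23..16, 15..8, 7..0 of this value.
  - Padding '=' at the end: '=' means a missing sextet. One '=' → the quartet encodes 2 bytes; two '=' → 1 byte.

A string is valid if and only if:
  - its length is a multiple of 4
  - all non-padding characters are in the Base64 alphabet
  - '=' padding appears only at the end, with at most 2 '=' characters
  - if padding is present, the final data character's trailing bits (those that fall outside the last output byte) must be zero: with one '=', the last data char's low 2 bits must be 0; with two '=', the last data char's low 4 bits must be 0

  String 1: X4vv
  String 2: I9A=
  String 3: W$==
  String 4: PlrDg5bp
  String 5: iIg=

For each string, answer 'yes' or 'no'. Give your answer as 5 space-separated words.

Answer: yes yes no yes yes

Derivation:
String 1: 'X4vv' → valid
String 2: 'I9A=' → valid
String 3: 'W$==' → invalid (bad char(s): ['$'])
String 4: 'PlrDg5bp' → valid
String 5: 'iIg=' → valid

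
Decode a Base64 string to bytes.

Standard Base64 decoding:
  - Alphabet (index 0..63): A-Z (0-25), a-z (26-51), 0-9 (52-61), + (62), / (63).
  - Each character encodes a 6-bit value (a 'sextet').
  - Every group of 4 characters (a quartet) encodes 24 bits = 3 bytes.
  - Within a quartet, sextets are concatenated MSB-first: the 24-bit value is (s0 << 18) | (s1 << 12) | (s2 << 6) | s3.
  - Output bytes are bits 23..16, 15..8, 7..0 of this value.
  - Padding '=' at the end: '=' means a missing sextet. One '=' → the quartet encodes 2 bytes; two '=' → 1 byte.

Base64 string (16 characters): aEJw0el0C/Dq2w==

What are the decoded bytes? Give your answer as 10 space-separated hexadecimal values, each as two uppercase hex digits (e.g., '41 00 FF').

Answer: 68 42 70 D1 E9 74 0B F0 EA DB

Derivation:
After char 0 ('a'=26): chars_in_quartet=1 acc=0x1A bytes_emitted=0
After char 1 ('E'=4): chars_in_quartet=2 acc=0x684 bytes_emitted=0
After char 2 ('J'=9): chars_in_quartet=3 acc=0x1A109 bytes_emitted=0
After char 3 ('w'=48): chars_in_quartet=4 acc=0x684270 -> emit 68 42 70, reset; bytes_emitted=3
After char 4 ('0'=52): chars_in_quartet=1 acc=0x34 bytes_emitted=3
After char 5 ('e'=30): chars_in_quartet=2 acc=0xD1E bytes_emitted=3
After char 6 ('l'=37): chars_in_quartet=3 acc=0x347A5 bytes_emitted=3
After char 7 ('0'=52): chars_in_quartet=4 acc=0xD1E974 -> emit D1 E9 74, reset; bytes_emitted=6
After char 8 ('C'=2): chars_in_quartet=1 acc=0x2 bytes_emitted=6
After char 9 ('/'=63): chars_in_quartet=2 acc=0xBF bytes_emitted=6
After char 10 ('D'=3): chars_in_quartet=3 acc=0x2FC3 bytes_emitted=6
After char 11 ('q'=42): chars_in_quartet=4 acc=0xBF0EA -> emit 0B F0 EA, reset; bytes_emitted=9
After char 12 ('2'=54): chars_in_quartet=1 acc=0x36 bytes_emitted=9
After char 13 ('w'=48): chars_in_quartet=2 acc=0xDB0 bytes_emitted=9
Padding '==': partial quartet acc=0xDB0 -> emit DB; bytes_emitted=10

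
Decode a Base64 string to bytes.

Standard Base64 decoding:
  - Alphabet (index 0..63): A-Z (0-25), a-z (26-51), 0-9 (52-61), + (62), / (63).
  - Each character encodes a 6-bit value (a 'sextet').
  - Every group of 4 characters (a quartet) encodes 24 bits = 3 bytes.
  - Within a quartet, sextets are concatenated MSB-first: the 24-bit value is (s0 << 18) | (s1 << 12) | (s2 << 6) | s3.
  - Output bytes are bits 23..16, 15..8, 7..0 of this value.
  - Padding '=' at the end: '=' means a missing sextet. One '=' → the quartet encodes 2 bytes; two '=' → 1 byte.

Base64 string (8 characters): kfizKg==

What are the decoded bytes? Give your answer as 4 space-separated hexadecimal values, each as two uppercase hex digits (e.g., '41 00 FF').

Answer: 91 F8 B3 2A

Derivation:
After char 0 ('k'=36): chars_in_quartet=1 acc=0x24 bytes_emitted=0
After char 1 ('f'=31): chars_in_quartet=2 acc=0x91F bytes_emitted=0
After char 2 ('i'=34): chars_in_quartet=3 acc=0x247E2 bytes_emitted=0
After char 3 ('z'=51): chars_in_quartet=4 acc=0x91F8B3 -> emit 91 F8 B3, reset; bytes_emitted=3
After char 4 ('K'=10): chars_in_quartet=1 acc=0xA bytes_emitted=3
After char 5 ('g'=32): chars_in_quartet=2 acc=0x2A0 bytes_emitted=3
Padding '==': partial quartet acc=0x2A0 -> emit 2A; bytes_emitted=4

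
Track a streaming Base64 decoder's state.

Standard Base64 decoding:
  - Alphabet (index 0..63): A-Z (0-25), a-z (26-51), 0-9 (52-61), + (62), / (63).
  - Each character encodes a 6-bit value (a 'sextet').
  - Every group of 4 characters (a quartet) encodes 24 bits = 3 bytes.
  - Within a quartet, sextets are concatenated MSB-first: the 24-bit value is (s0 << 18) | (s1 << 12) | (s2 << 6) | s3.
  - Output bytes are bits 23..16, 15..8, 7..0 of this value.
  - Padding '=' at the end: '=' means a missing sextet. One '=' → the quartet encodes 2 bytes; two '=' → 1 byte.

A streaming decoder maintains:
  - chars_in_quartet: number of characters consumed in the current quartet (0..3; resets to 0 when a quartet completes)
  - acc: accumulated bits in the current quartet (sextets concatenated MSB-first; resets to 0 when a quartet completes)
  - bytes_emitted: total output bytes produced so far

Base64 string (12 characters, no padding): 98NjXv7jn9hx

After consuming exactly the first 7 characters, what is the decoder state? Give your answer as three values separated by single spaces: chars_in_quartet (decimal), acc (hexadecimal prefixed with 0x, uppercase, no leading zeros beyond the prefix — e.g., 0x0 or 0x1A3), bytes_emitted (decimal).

Answer: 3 0x17BFB 3

Derivation:
After char 0 ('9'=61): chars_in_quartet=1 acc=0x3D bytes_emitted=0
After char 1 ('8'=60): chars_in_quartet=2 acc=0xF7C bytes_emitted=0
After char 2 ('N'=13): chars_in_quartet=3 acc=0x3DF0D bytes_emitted=0
After char 3 ('j'=35): chars_in_quartet=4 acc=0xF7C363 -> emit F7 C3 63, reset; bytes_emitted=3
After char 4 ('X'=23): chars_in_quartet=1 acc=0x17 bytes_emitted=3
After char 5 ('v'=47): chars_in_quartet=2 acc=0x5EF bytes_emitted=3
After char 6 ('7'=59): chars_in_quartet=3 acc=0x17BFB bytes_emitted=3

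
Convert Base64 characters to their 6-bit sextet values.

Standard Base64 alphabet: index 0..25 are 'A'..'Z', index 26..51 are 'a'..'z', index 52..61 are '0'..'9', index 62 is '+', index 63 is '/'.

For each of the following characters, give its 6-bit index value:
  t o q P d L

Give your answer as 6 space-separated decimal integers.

't': a..z range, 26 + ord('t') − ord('a') = 45
'o': a..z range, 26 + ord('o') − ord('a') = 40
'q': a..z range, 26 + ord('q') − ord('a') = 42
'P': A..Z range, ord('P') − ord('A') = 15
'd': a..z range, 26 + ord('d') − ord('a') = 29
'L': A..Z range, ord('L') − ord('A') = 11

Answer: 45 40 42 15 29 11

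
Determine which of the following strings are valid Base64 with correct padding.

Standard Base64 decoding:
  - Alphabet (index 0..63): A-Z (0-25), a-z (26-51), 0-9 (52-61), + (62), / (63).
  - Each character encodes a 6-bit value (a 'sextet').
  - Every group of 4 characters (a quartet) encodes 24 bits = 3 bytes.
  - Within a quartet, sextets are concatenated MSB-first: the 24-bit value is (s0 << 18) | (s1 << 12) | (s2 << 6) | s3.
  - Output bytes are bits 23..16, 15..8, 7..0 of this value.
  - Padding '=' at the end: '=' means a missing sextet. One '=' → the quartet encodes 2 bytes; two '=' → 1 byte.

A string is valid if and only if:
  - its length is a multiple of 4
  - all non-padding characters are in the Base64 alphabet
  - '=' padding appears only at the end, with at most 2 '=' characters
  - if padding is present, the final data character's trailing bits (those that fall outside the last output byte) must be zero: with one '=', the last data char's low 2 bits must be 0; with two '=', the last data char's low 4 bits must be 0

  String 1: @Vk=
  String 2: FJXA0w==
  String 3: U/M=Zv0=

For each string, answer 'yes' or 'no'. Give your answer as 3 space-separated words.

Answer: no yes no

Derivation:
String 1: '@Vk=' → invalid (bad char(s): ['@'])
String 2: 'FJXA0w==' → valid
String 3: 'U/M=Zv0=' → invalid (bad char(s): ['=']; '=' in middle)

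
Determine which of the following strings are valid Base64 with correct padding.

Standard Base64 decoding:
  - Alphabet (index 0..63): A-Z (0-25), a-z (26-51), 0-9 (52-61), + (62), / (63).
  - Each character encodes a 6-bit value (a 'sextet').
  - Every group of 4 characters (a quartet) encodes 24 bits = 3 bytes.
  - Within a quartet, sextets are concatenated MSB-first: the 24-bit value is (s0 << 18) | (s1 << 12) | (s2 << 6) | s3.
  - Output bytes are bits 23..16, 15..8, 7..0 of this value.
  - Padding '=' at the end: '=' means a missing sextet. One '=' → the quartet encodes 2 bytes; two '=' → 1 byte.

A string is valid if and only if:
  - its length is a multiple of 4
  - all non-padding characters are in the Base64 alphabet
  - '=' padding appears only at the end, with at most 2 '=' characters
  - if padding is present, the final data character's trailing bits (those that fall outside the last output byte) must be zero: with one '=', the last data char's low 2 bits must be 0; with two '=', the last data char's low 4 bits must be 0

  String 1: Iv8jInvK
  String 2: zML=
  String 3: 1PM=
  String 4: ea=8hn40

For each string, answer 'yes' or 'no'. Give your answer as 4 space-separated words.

Answer: yes no yes no

Derivation:
String 1: 'Iv8jInvK' → valid
String 2: 'zML=' → invalid (bad trailing bits)
String 3: '1PM=' → valid
String 4: 'ea=8hn40' → invalid (bad char(s): ['=']; '=' in middle)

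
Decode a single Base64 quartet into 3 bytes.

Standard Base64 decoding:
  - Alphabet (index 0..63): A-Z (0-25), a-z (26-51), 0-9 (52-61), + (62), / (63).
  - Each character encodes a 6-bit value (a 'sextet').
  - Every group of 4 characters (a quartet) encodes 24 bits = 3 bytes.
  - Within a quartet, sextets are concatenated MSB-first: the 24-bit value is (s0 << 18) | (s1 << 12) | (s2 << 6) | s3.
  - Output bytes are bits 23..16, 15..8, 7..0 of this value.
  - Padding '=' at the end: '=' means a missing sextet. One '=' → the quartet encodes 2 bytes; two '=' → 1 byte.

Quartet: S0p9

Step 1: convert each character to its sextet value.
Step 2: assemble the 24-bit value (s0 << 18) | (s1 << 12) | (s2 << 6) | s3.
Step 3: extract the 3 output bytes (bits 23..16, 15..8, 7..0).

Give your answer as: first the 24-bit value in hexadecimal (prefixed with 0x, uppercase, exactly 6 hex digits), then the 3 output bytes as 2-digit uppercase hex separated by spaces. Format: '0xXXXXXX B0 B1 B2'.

Sextets: S=18, 0=52, p=41, 9=61
24-bit: (18<<18) | (52<<12) | (41<<6) | 61
      = 0x480000 | 0x034000 | 0x000A40 | 0x00003D
      = 0x4B4A7D
Bytes: (v>>16)&0xFF=4B, (v>>8)&0xFF=4A, v&0xFF=7D

Answer: 0x4B4A7D 4B 4A 7D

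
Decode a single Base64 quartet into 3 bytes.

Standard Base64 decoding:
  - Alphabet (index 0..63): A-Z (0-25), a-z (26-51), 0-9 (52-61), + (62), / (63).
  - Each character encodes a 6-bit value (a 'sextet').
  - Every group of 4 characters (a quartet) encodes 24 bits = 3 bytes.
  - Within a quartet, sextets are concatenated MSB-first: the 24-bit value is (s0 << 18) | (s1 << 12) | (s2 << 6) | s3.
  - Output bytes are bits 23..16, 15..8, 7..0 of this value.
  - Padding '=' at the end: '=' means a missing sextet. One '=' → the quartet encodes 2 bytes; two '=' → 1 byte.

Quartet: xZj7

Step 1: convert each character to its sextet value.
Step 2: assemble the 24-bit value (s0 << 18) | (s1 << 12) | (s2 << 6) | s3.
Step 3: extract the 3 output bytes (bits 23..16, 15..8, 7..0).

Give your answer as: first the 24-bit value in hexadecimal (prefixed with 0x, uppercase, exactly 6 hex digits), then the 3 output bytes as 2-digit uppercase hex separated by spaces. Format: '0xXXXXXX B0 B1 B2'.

Sextets: x=49, Z=25, j=35, 7=59
24-bit: (49<<18) | (25<<12) | (35<<6) | 59
      = 0xC40000 | 0x019000 | 0x0008C0 | 0x00003B
      = 0xC598FB
Bytes: (v>>16)&0xFF=C5, (v>>8)&0xFF=98, v&0xFF=FB

Answer: 0xC598FB C5 98 FB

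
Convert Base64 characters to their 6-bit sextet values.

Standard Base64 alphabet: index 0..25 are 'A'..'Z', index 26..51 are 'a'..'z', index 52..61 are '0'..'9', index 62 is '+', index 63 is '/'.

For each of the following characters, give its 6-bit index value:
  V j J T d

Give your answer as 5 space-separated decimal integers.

'V': A..Z range, ord('V') − ord('A') = 21
'j': a..z range, 26 + ord('j') − ord('a') = 35
'J': A..Z range, ord('J') − ord('A') = 9
'T': A..Z range, ord('T') − ord('A') = 19
'd': a..z range, 26 + ord('d') − ord('a') = 29

Answer: 21 35 9 19 29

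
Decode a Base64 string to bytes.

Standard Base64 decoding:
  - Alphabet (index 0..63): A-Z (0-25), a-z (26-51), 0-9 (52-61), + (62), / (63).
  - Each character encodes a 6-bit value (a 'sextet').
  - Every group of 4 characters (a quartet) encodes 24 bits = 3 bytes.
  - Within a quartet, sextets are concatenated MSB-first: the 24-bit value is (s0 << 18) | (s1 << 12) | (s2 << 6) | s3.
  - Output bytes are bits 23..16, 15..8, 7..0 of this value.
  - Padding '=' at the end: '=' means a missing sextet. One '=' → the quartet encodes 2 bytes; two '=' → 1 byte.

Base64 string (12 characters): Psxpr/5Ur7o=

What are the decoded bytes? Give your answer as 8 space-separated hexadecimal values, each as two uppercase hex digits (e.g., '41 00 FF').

After char 0 ('P'=15): chars_in_quartet=1 acc=0xF bytes_emitted=0
After char 1 ('s'=44): chars_in_quartet=2 acc=0x3EC bytes_emitted=0
After char 2 ('x'=49): chars_in_quartet=3 acc=0xFB31 bytes_emitted=0
After char 3 ('p'=41): chars_in_quartet=4 acc=0x3ECC69 -> emit 3E CC 69, reset; bytes_emitted=3
After char 4 ('r'=43): chars_in_quartet=1 acc=0x2B bytes_emitted=3
After char 5 ('/'=63): chars_in_quartet=2 acc=0xAFF bytes_emitted=3
After char 6 ('5'=57): chars_in_quartet=3 acc=0x2BFF9 bytes_emitted=3
After char 7 ('U'=20): chars_in_quartet=4 acc=0xAFFE54 -> emit AF FE 54, reset; bytes_emitted=6
After char 8 ('r'=43): chars_in_quartet=1 acc=0x2B bytes_emitted=6
After char 9 ('7'=59): chars_in_quartet=2 acc=0xAFB bytes_emitted=6
After char 10 ('o'=40): chars_in_quartet=3 acc=0x2BEE8 bytes_emitted=6
Padding '=': partial quartet acc=0x2BEE8 -> emit AF BA; bytes_emitted=8

Answer: 3E CC 69 AF FE 54 AF BA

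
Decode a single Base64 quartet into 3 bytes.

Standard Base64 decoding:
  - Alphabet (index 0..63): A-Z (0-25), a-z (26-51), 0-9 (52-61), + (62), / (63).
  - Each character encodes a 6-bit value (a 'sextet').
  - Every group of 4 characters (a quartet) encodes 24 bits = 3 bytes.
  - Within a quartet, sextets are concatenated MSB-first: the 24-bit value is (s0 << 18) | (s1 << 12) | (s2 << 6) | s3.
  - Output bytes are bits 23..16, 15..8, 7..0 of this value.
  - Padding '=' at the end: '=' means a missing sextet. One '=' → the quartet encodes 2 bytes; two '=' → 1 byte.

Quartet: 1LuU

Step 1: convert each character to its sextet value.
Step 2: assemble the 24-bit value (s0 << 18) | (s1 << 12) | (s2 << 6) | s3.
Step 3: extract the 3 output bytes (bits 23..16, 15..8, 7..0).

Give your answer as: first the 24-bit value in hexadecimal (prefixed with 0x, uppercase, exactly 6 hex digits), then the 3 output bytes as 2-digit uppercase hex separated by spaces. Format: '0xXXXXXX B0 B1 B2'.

Sextets: 1=53, L=11, u=46, U=20
24-bit: (53<<18) | (11<<12) | (46<<6) | 20
      = 0xD40000 | 0x00B000 | 0x000B80 | 0x000014
      = 0xD4BB94
Bytes: (v>>16)&0xFF=D4, (v>>8)&0xFF=BB, v&0xFF=94

Answer: 0xD4BB94 D4 BB 94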